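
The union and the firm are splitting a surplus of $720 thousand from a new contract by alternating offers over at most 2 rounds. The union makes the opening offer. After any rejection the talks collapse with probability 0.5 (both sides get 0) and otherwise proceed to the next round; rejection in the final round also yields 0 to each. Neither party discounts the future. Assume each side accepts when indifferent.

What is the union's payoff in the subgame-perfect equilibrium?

By backward induction:
Round 2 (the firm proposes): the union will accept anything ≥ 0, so the firm offers 0 and keeps 720.
Round 1 (the union proposes): rejecting gives the firm an expected 0.5 × 720 = 360. The union offers 360 and keeps 720 − 360 = 360.

360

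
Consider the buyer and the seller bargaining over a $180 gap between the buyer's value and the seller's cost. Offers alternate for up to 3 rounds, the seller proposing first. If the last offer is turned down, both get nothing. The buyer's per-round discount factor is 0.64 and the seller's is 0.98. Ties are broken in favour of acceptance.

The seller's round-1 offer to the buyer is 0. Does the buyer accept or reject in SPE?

Reject

Work out the buyer's continuation value if the offer is rejected.
Round 3 (the seller proposes): rejection yields 0 for the buyer; the seller offers 0 and keeps 180.
Round 2 (the buyer proposes): the seller can get 180 next round, worth 0.98 × 180 = 176.4 now. The buyer offers 176.4 and keeps 180 − 176.4 = 3.6.
So by rejecting in round 1, the buyer gets 3.6 next round, worth 0.64 × 3.6 = 2.304 now.
Offer 0 < 2.304, so the buyer rejects.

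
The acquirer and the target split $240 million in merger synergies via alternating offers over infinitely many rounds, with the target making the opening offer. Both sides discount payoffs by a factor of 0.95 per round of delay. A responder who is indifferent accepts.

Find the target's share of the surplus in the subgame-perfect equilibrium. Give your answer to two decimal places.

123.08

When the target proposes, the acquirer accepts any offer worth at least 0.95 times what the acquirer would get by proposing next round; and vice versa.
This gives x = 240 − 0.95y and y = 240 − 0.95x, where x and y are each side's share when it proposes.
Hence (1 − 0.95·0.95)x = 240(1 − 0.95), i.e. 0.0975·x = 12.
x ≈ 123.0769; the acquirer's share is 240 − x ≈ 116.9231.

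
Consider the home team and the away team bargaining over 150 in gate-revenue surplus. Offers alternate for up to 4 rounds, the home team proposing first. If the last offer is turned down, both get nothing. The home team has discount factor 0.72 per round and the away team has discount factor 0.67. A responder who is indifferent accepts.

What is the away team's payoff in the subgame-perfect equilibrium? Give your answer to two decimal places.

Round 4 (the away team proposes): the home team will accept anything ≥ 0, so the away team offers 0 and keeps 150.
Round 3 (the home team proposes): the away team can get 150 next round, worth 0.67 × 150 = 100.5 now; the home team offers that and keeps 49.5.
Round 2 (the away team proposes): the home team can get 49.5 next round, worth 0.72 × 49.5 = 35.64 now; the away team offers that and keeps 114.36.
Round 1 (the home team proposes): the away team can get 114.36 next round, worth 0.67 × 114.36 = 76.6212 now, so the home team offers 76.6212, keeping 73.3788.

76.62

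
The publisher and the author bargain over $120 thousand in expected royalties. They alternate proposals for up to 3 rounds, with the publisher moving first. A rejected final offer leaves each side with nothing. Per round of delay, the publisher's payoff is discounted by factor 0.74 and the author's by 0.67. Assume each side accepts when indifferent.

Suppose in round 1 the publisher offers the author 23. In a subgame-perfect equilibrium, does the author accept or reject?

Accept

Round 3 (the publisher proposes): rejection yields 0 for the author; the publisher offers 0 and keeps 120.
Round 2 (the author proposes): the publisher can get 120 next round, worth 0.74 × 120 = 88.8 now. The author offers 88.8 and keeps 120 − 88.8 = 31.2.
So by rejecting in round 1, the author gets 31.2 next round, worth 0.67 × 31.2 = 20.904 now.
Offer 23 ≥ 20.904, so the author accepts.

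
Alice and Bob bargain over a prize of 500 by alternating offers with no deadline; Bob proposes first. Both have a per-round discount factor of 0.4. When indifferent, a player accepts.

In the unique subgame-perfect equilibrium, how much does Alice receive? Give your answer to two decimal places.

142.86

In a stationary SPE each proposer offers the other exactly their discounted continuation value.
If Bob keeps x when proposing and Alice keeps y when proposing, then x = 500 − 0.4y and y = 500 − 0.4x.
Solving: x = 500(1 − 0.4) / (1 − 0.4·0.4) = 300 / 0.84 ≈ 357.1429.
Alice gets 500 − 357.1429 ≈ 142.8571.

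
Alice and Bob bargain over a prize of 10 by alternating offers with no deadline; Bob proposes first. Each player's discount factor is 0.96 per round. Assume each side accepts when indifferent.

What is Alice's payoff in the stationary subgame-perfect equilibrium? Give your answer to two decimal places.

4.90

When Bob proposes, Alice accepts any offer worth at least 0.96 times what Alice would get by proposing next round; and vice versa.
This gives x = 10 − 0.96y and y = 10 − 0.96x, where x and y are each side's share when it proposes.
Hence (1 − 0.96·0.96)x = 10(1 − 0.96), i.e. 0.0784·x = 0.4.
x ≈ 5.1020; Alice's share is 10 − x ≈ 4.8980.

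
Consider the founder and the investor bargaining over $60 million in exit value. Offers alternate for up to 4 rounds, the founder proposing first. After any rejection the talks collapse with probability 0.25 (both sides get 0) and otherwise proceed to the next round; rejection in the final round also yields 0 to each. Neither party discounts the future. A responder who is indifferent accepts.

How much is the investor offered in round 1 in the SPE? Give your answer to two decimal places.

36.56

Round 4 (the investor proposes): the founder will accept anything ≥ 0, so the investor offers 0 and keeps 60.
Round 3 (the founder proposes): rejecting gives the investor an expected 0.75 × 60 = 45; the founder offers that and keeps 15.
Round 2 (the investor proposes): rejecting gives the founder an expected 0.75 × 15 = 11.25, so the investor offers 11.25, keeping 48.75.
Round 1 (the founder proposes): rejecting gives the investor an expected 0.75 × 48.75 = 36.5625; the founder offers that and keeps 23.4375.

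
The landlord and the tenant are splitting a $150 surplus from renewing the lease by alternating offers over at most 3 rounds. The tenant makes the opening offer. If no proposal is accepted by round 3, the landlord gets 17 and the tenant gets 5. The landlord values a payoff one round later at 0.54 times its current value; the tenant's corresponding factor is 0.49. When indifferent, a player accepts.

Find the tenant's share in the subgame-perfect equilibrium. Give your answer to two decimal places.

Round 3 (the tenant proposes): the landlord gets 17 if talks fail, so the tenant offers 17 and keeps 133.
Round 2 (the landlord proposes): the tenant can get 133 next round, worth 0.49 × 133 = 65.17 now, so the landlord offers 65.17, keeping 84.83.
Round 1 (the tenant proposes): the landlord can get 84.83 next round, worth 0.54 × 84.83 = 45.8082 now, so the tenant offers 45.8082, keeping 104.1918.

104.19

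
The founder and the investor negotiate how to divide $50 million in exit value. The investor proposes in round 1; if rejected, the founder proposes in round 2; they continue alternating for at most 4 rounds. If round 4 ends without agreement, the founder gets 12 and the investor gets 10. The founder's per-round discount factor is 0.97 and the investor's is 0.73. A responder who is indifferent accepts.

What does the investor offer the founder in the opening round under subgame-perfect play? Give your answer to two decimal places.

40.57

Work backward from the last round.
Round 4 (the founder proposes): the investor gets 10 if talks fail, so the founder offers 10 and keeps 40.
Round 3 (the investor proposes): the founder can get 40 next round, worth 0.97 × 40 = 38.8 now; the investor offers that and keeps 11.2.
Round 2 (the founder proposes): the investor can get 11.2 next round, worth 0.73 × 11.2 = 8.176 now, so the founder offers 8.176, keeping 41.824.
Round 1 (the investor proposes): the founder can get 41.824 next round, worth 0.97 × 41.824 = 40.56928 now, so the investor offers 40.56928, keeping 9.43072.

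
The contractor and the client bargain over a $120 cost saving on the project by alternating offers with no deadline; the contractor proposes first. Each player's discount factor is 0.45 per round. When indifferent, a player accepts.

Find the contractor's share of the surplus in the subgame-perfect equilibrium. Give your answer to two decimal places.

In a stationary SPE each proposer offers the other exactly their discounted continuation value.
If the contractor keeps x when proposing and the client keeps y when proposing, then x = 120 − 0.45y and y = 120 − 0.45x.
Solving: x = 120(1 − 0.45) / (1 − 0.45·0.45) = 66 / 0.7975 ≈ 82.7586.
The client gets 120 − 82.7586 ≈ 37.2414.

82.76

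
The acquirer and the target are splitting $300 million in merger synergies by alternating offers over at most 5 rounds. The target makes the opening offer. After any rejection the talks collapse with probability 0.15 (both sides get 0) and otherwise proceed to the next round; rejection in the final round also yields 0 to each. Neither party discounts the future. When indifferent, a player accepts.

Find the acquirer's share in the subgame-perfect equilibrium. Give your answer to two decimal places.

65.89

Round 5 (the target proposes): the acquirer will accept anything ≥ 0, so the target offers 0 and keeps 300.
Round 4 (the acquirer proposes): rejecting gives the target an expected 0.85 × 300 = 255, so the acquirer offers 255, keeping 45.
Round 3 (the target proposes): rejecting gives the acquirer an expected 0.85 × 45 = 38.25, so the target offers 38.25, keeping 261.75.
Round 2 (the acquirer proposes): rejecting gives the target an expected 0.85 × 261.75 = 222.4875; the acquirer offers that and keeps 77.5125.
Round 1 (the target proposes): rejecting gives the acquirer an expected 0.85 × 77.5125 = 65.885625. The target offers 65.885625 and keeps 300 − 65.885625 = 234.114375.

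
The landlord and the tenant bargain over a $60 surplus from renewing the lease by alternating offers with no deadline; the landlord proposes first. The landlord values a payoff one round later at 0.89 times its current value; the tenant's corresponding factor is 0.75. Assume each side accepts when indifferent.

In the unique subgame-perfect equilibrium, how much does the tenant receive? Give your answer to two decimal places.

14.89

In a stationary SPE each proposer offers the other exactly their discounted continuation value.
If the landlord keeps x when proposing and the tenant keeps y when proposing, then x = 60 − 0.75y and y = 60 − 0.89x.
Solving: x = 60(1 − 0.75) / (1 − 0.89·0.75) = 15 / 0.3325 ≈ 45.1128.
The tenant gets 60 − 45.1128 ≈ 14.8872.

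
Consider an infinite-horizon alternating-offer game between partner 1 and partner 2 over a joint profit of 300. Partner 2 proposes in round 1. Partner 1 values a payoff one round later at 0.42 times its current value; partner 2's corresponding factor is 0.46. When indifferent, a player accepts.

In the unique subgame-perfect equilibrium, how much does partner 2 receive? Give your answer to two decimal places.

215.67

Let x be partner 2's share when partner 2 proposes and y be partner 1's share when partner 1 proposes.
Partner 1 accepts iff offered ≥ 0.42·y, so x = 300 − 0.42y. Symmetrically y = 300 − 0.46x.
Substituting: x = 300 − 0.42(300 − 0.46x), giving x(1 − 0.46·0.42) = 300(1 − 0.42).
So x = 300 × 0.58 / 0.8068 ≈ 215.6668, and partner 1 receives 300 − x ≈ 84.3332.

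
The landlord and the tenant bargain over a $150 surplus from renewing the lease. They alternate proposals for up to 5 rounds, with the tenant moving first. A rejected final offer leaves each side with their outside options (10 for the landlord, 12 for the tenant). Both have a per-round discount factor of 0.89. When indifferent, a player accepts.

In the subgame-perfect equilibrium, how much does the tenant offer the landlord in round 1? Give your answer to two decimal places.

32.59

Work backward from the last round.
Round 5 (the tenant proposes): the landlord gets 10 if talks fail, so the tenant offers 10 and keeps 140.
Round 4 (the landlord proposes): the tenant can get 140 next round, worth 0.89 × 140 = 124.6 now, so the landlord offers 124.6, keeping 25.4.
Round 3 (the tenant proposes): the landlord can get 25.4 next round, worth 0.89 × 25.4 = 22.606 now; the tenant offers that and keeps 127.394.
Round 2 (the landlord proposes): the tenant can get 127.394 next round, worth 0.89 × 127.394 = 113.38066 now. The landlord offers 113.38066 and keeps 150 − 113.38066 = 36.61934.
Round 1 (the tenant proposes): the landlord can get 36.61934 next round, worth 0.89 × 36.61934 = 32.5912126 now; the tenant offers that and keeps 117.4087874.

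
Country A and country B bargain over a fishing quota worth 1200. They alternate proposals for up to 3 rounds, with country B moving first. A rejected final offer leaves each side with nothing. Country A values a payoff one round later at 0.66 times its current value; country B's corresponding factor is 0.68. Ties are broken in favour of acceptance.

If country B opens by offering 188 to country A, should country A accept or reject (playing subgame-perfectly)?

Reject

Work out country A's continuation value if the offer is rejected.
Round 3 (country B proposes): country A will accept anything ≥ 0, so country B offers 0 and keeps 1200.
Round 2 (country A proposes): country B can get 1200 next round, worth 0.68 × 1200 = 816 now; country A offers that and keeps 384.
So by rejecting in round 1, country A gets 384 next round, worth 0.66 × 384 = 253.44 now.
Offer 188 < 253.44, so country A rejects.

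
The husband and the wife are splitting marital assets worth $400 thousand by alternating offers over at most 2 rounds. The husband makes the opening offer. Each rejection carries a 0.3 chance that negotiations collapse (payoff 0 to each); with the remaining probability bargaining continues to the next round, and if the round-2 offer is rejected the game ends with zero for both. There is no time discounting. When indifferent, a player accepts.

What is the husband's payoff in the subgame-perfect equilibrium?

120

Round 2 (the wife proposes): rejection yields 0 for the husband; the wife offers 0 and keeps 400.
Round 1 (the husband proposes): rejecting gives the wife an expected 0.7 × 400 = 280, so the husband offers 280, keeping 120.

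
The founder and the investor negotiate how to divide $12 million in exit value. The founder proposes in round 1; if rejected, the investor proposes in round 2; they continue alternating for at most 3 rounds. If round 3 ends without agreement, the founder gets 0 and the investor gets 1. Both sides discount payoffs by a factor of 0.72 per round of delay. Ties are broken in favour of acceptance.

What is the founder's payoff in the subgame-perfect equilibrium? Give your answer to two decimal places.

9.06

By backward induction:
Round 3 (the founder proposes): the investor gets 1 if talks fail, so the founder offers 1 and keeps 11.
Round 2 (the investor proposes): the founder can get 11 next round, worth 0.72 × 11 = 7.92 now, so the investor offers 7.92, keeping 4.08.
Round 1 (the founder proposes): the investor can get 4.08 next round, worth 0.72 × 4.08 = 2.9376 now, so the founder offers 2.9376, keeping 9.0624.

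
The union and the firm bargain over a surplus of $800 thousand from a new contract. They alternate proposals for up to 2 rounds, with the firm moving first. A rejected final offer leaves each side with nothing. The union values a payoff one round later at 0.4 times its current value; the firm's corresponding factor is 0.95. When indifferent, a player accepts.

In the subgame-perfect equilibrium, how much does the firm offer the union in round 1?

Round 2 (the union proposes): the firm will accept anything ≥ 0, so the union offers 0 and keeps 800.
Round 1 (the firm proposes): the union can get 800 next round, worth 0.4 × 800 = 320 now, so the firm offers 320, keeping 480.

320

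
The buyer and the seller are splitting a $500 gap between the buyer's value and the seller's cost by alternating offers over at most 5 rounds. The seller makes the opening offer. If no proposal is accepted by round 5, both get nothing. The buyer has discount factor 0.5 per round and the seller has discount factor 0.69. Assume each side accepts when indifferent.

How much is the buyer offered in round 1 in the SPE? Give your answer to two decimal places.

104.24

Work backward from the last round.
Round 5 (the seller proposes): the buyer will accept anything ≥ 0, so the seller offers 0 and keeps 500.
Round 4 (the buyer proposes): the seller can get 500 next round, worth 0.69 × 500 = 345 now; the buyer offers that and keeps 155.
Round 3 (the seller proposes): the buyer can get 155 next round, worth 0.5 × 155 = 77.5 now. The seller offers 77.5 and keeps 500 − 77.5 = 422.5.
Round 2 (the buyer proposes): the seller can get 422.5 next round, worth 0.69 × 422.5 = 291.525 now; the buyer offers that and keeps 208.475.
Round 1 (the seller proposes): the buyer can get 208.475 next round, worth 0.5 × 208.475 = 104.2375 now. The seller offers 104.2375 and keeps 500 − 104.2375 = 395.7625.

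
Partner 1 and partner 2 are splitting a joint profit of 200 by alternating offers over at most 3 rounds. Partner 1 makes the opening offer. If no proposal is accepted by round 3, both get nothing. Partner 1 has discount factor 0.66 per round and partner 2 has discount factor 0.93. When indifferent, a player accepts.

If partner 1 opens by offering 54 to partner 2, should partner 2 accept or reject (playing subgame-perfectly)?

Reject

Round 3 (partner 1 proposes): rejection yields 0 for partner 2; partner 1 offers 0 and keeps 200.
Round 2 (partner 2 proposes): partner 1 can get 200 next round, worth 0.66 × 200 = 132 now, so partner 2 offers 132, keeping 68.
So by rejecting in round 1, partner 2 gets 68 next round, worth 0.93 × 68 = 63.24 now.
Offer 54 < 63.24, so partner 2 rejects.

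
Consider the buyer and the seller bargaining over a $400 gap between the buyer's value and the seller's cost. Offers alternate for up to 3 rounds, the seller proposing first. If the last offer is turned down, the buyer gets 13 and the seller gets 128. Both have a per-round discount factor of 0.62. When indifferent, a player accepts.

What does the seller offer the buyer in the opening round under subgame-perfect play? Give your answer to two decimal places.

Round 3 (the seller proposes): the buyer gets 13 if talks fail, so the seller offers 13 and keeps 387.
Round 2 (the buyer proposes): the seller can get 387 next round, worth 0.62 × 387 = 239.94 now, so the buyer offers 239.94, keeping 160.06.
Round 1 (the seller proposes): the buyer can get 160.06 next round, worth 0.62 × 160.06 = 99.2372 now. The seller offers 99.2372 and keeps 400 − 99.2372 = 300.7628.

99.24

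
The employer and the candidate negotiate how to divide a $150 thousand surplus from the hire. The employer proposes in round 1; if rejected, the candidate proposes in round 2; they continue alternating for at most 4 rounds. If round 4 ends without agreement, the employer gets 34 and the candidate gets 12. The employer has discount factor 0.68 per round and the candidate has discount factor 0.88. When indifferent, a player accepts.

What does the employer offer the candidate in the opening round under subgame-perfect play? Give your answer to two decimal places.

103.32

Round 4 (the candidate proposes): the employer gets 34 if talks fail, so the candidate offers 34 and keeps 116.
Round 3 (the employer proposes): the candidate can get 116 next round, worth 0.88 × 116 = 102.08 now. The employer offers 102.08 and keeps 150 − 102.08 = 47.92.
Round 2 (the candidate proposes): the employer can get 47.92 next round, worth 0.68 × 47.92 = 32.5856 now; the candidate offers that and keeps 117.4144.
Round 1 (the employer proposes): the candidate can get 117.4144 next round, worth 0.88 × 117.4144 = 103.324672 now. The employer offers 103.324672 and keeps 150 − 103.324672 = 46.675328.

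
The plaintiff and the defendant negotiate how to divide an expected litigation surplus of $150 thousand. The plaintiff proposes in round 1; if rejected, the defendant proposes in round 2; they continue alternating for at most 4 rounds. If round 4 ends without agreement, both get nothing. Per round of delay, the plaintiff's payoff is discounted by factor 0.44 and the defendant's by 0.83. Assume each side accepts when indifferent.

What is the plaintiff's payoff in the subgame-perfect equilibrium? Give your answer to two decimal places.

34.81

Round 4 (the defendant proposes): the plaintiff will accept anything ≥ 0, so the defendant offers 0 and keeps 150.
Round 3 (the plaintiff proposes): the defendant can get 150 next round, worth 0.83 × 150 = 124.5 now; the plaintiff offers that and keeps 25.5.
Round 2 (the defendant proposes): the plaintiff can get 25.5 next round, worth 0.44 × 25.5 = 11.22 now. The defendant offers 11.22 and keeps 150 − 11.22 = 138.78.
Round 1 (the plaintiff proposes): the defendant can get 138.78 next round, worth 0.83 × 138.78 = 115.1874 now; the plaintiff offers that and keeps 34.8126.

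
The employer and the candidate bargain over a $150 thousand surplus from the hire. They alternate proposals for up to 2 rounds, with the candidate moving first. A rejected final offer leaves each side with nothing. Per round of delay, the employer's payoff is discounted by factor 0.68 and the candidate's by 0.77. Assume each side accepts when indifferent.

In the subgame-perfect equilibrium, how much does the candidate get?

48

Round 2 (the employer proposes): rejection yields 0 for the candidate; the employer offers 0 and keeps 150.
Round 1 (the candidate proposes): the employer can get 150 next round, worth 0.68 × 150 = 102 now. The candidate offers 102 and keeps 150 − 102 = 48.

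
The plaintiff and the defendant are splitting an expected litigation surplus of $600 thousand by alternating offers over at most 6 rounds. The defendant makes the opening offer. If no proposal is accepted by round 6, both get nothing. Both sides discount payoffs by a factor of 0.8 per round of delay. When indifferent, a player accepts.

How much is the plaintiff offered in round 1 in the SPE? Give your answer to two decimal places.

354.05

Solve by backward induction from round 6.
Round 6 (the plaintiff proposes): the defendant will accept anything ≥ 0, so the plaintiff offers 0 and keeps 600.
Round 5 (the defendant proposes): the plaintiff can get 600 next round, worth 0.8 × 600 = 480 now; the defendant offers that and keeps 120.
Round 4 (the plaintiff proposes): the defendant can get 120 next round, worth 0.8 × 120 = 96 now. The plaintiff offers 96 and keeps 600 − 96 = 504.
Round 3 (the defendant proposes): the plaintiff can get 504 next round, worth 0.8 × 504 = 403.2 now; the defendant offers that and keeps 196.8.
Round 2 (the plaintiff proposes): the defendant can get 196.8 next round, worth 0.8 × 196.8 = 157.44 now. The plaintiff offers 157.44 and keeps 600 − 157.44 = 442.56.
Round 1 (the defendant proposes): the plaintiff can get 442.56 next round, worth 0.8 × 442.56 = 354.048 now. The defendant offers 354.048 and keeps 600 − 354.048 = 245.952.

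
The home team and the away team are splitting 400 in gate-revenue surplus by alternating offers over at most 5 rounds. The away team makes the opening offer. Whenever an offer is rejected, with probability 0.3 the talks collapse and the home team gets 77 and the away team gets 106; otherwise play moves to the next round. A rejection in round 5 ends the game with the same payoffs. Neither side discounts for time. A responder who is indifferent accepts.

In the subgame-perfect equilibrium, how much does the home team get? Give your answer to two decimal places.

144.90

Round 5 (the away team proposes): the home team gets 77 if talks fail, so the away team offers 77 and keeps 323.
Round 4 (the home team proposes): rejecting gives the away team an expected 0.7 × 323 + 0.3 × 106 = 257.9, so the home team offers 257.9, keeping 142.1.
Round 3 (the away team proposes): rejecting gives the home team an expected 0.7 × 142.1 + 0.3 × 77 = 122.57, so the away team offers 122.57, keeping 277.43.
Round 2 (the home team proposes): rejecting gives the away team an expected 0.7 × 277.43 + 0.3 × 106 = 226.001, so the home team offers 226.001, keeping 173.999.
Round 1 (the away team proposes): rejecting gives the home team an expected 0.7 × 173.999 + 0.3 × 77 = 144.8993, so the away team offers 144.8993, keeping 255.1007.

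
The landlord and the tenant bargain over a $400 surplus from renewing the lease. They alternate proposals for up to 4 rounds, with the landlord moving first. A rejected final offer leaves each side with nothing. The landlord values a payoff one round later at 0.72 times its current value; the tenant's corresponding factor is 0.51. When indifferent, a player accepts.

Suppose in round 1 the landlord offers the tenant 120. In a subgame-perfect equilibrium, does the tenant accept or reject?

Round 4 (the tenant proposes): rejection yields 0 for the landlord; the tenant offers 0 and keeps 400.
Round 3 (the landlord proposes): the tenant can get 400 next round, worth 0.51 × 400 = 204 now. The landlord offers 204 and keeps 400 − 204 = 196.
Round 2 (the tenant proposes): the landlord can get 196 next round, worth 0.72 × 196 = 141.12 now, so the tenant offers 141.12, keeping 258.88.
So by rejecting in round 1, the tenant gets 258.88 next round, worth 0.51 × 258.88 = 132.0288 now.
Offer 120 < 132.0288, so the tenant rejects.

Reject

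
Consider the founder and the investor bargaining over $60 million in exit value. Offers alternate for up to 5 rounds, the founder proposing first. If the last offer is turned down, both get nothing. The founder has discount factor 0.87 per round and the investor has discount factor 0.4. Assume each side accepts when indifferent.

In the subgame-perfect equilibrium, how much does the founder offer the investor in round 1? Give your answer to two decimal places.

Round 5 (the founder proposes): rejection yields 0 for the investor; the founder offers 0 and keeps 60.
Round 4 (the investor proposes): the founder can get 60 next round, worth 0.87 × 60 = 52.2 now, so the investor offers 52.2, keeping 7.8.
Round 3 (the founder proposes): the investor can get 7.8 next round, worth 0.4 × 7.8 = 3.12 now, so the founder offers 3.12, keeping 56.88.
Round 2 (the investor proposes): the founder can get 56.88 next round, worth 0.87 × 56.88 = 49.4856 now. The investor offers 49.4856 and keeps 60 − 49.4856 = 10.5144.
Round 1 (the founder proposes): the investor can get 10.5144 next round, worth 0.4 × 10.5144 = 4.20576 now; the founder offers that and keeps 55.79424.

4.21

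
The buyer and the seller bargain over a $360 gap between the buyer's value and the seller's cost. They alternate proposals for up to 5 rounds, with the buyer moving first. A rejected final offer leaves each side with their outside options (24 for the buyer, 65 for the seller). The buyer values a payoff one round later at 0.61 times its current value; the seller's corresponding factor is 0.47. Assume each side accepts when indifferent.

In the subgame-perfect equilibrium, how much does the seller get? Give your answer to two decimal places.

90.25

Round 5 (the buyer proposes): the seller gets 65 if talks fail, so the buyer offers 65 and keeps 295.
Round 4 (the seller proposes): the buyer can get 295 next round, worth 0.61 × 295 = 179.95 now. The seller offers 179.95 and keeps 360 − 179.95 = 180.05.
Round 3 (the buyer proposes): the seller can get 180.05 next round, worth 0.47 × 180.05 = 84.6235 now. The buyer offers 84.6235 and keeps 360 − 84.6235 = 275.3765.
Round 2 (the seller proposes): the buyer can get 275.3765 next round, worth 0.61 × 275.3765 = 167.979665 now. The seller offers 167.979665 and keeps 360 − 167.979665 = 192.020335.
Round 1 (the buyer proposes): the seller can get 192.020335 next round, worth 0.47 × 192.020335 = 90.24955745 now; the buyer offers that and keeps 269.75044255.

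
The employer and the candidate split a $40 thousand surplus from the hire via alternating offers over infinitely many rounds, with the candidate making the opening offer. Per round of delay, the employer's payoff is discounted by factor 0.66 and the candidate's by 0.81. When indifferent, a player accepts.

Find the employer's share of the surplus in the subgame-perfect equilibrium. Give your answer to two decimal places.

10.78

Let x be the candidate's share when the candidate proposes and y be the employer's share when the employer proposes.
The employer accepts iff offered ≥ 0.66·y, so x = 40 − 0.66y. Symmetrically y = 40 − 0.81x.
Substituting: x = 40 − 0.66(40 − 0.81x), giving x(1 − 0.81·0.66) = 40(1 − 0.66).
So x = 40 × 0.34 / 0.4654 ≈ 29.2222, and the employer receives 40 − x ≈ 10.7778.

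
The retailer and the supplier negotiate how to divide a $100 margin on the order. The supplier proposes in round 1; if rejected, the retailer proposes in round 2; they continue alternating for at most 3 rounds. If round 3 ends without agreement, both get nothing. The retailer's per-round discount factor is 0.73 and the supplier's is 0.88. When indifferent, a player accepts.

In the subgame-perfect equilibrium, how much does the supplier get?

Round 3 (the supplier proposes): the retailer will accept anything ≥ 0, so the supplier offers 0 and keeps 100.
Round 2 (the retailer proposes): the supplier can get 100 next round, worth 0.88 × 100 = 88 now; the retailer offers that and keeps 12.
Round 1 (the supplier proposes): the retailer can get 12 next round, worth 0.73 × 12 = 8.76 now. The supplier offers 8.76 and keeps 100 − 8.76 = 91.24.

91.24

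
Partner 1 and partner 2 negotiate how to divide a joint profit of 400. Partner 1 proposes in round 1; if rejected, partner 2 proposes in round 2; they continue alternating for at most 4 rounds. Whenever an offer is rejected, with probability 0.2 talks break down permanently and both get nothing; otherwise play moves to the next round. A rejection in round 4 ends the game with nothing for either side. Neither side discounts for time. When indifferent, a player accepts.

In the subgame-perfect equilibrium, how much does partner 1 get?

131.2

By backward induction:
Round 4 (partner 2 proposes): rejection yields 0 for partner 1; partner 2 offers 0 and keeps 400.
Round 3 (partner 1 proposes): rejecting gives partner 2 an expected 0.8 × 400 = 320; partner 1 offers that and keeps 80.
Round 2 (partner 2 proposes): rejecting gives partner 1 an expected 0.8 × 80 = 64. Partner 2 offers 64 and keeps 400 − 64 = 336.
Round 1 (partner 1 proposes): rejecting gives partner 2 an expected 0.8 × 336 = 268.8. Partner 1 offers 268.8 and keeps 400 − 268.8 = 131.2.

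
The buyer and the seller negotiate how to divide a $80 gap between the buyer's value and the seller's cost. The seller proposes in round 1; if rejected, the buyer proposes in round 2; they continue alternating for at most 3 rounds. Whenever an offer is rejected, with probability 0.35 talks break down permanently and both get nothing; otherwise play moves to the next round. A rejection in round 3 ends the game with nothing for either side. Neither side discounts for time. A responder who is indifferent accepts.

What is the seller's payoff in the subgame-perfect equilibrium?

61.8

Round 3 (the seller proposes): the buyer will accept anything ≥ 0, so the seller offers 0 and keeps 80.
Round 2 (the buyer proposes): rejecting gives the seller an expected 0.65 × 80 = 52. The buyer offers 52 and keeps 80 − 52 = 28.
Round 1 (the seller proposes): rejecting gives the buyer an expected 0.65 × 28 = 18.2. The seller offers 18.2 and keeps 80 − 18.2 = 61.8.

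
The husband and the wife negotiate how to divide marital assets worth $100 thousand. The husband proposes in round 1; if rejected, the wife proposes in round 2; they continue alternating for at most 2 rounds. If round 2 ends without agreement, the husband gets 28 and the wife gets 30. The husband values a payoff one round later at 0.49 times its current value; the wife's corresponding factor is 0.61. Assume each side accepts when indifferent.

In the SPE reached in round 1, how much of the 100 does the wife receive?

Solve by backward induction from round 2.
Round 2 (the wife proposes): the husband gets 28 if talks fail, so the wife offers 28 and keeps 72.
Round 1 (the husband proposes): the wife can get 72 next round, worth 0.61 × 72 = 43.92 now. The husband offers 43.92 and keeps 100 − 43.92 = 56.08.

43.92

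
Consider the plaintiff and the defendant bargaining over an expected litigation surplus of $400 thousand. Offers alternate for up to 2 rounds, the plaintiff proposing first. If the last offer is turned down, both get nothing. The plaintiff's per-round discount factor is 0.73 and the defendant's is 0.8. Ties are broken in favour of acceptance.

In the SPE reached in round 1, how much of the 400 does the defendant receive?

320

Solve by backward induction from round 2.
Round 2 (the defendant proposes): rejection yields 0 for the plaintiff; the defendant offers 0 and keeps 400.
Round 1 (the plaintiff proposes): the defendant can get 400 next round, worth 0.8 × 400 = 320 now. The plaintiff offers 320 and keeps 400 − 320 = 80.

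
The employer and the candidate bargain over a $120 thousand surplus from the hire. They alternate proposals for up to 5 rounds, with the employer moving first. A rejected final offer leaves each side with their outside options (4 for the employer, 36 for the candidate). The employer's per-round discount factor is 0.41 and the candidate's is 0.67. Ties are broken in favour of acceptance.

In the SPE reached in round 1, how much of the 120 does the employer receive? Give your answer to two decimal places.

56.82

Round 5 (the employer proposes): the candidate gets 36 if talks fail, so the employer offers 36 and keeps 84.
Round 4 (the candidate proposes): the employer can get 84 next round, worth 0.41 × 84 = 34.44 now. The candidate offers 34.44 and keeps 120 − 34.44 = 85.56.
Round 3 (the employer proposes): the candidate can get 85.56 next round, worth 0.67 × 85.56 = 57.3252 now. The employer offers 57.3252 and keeps 120 − 57.3252 = 62.6748.
Round 2 (the candidate proposes): the employer can get 62.6748 next round, worth 0.41 × 62.6748 = 25.696668 now. The candidate offers 25.696668 and keeps 120 − 25.696668 = 94.303332.
Round 1 (the employer proposes): the candidate can get 94.303332 next round, worth 0.67 × 94.303332 = 63.18323244 now, so the employer offers 63.18323244, keeping 56.81676756.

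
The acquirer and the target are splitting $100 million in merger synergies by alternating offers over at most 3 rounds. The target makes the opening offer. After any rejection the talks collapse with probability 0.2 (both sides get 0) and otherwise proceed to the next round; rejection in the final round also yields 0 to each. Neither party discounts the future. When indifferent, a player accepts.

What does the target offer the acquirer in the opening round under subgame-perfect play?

Round 3 (the target proposes): rejection yields 0 for the acquirer; the target offers 0 and keeps 100.
Round 2 (the acquirer proposes): rejecting gives the target an expected 0.8 × 100 = 80. The acquirer offers 80 and keeps 100 − 80 = 20.
Round 1 (the target proposes): rejecting gives the acquirer an expected 0.8 × 20 = 16; the target offers that and keeps 84.

16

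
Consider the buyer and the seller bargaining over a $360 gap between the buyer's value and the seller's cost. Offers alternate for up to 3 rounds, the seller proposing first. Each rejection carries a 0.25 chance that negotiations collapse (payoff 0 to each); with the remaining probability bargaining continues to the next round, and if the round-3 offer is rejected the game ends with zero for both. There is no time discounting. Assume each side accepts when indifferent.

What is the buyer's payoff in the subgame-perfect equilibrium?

67.5

Round 3 (the seller proposes): the buyer will accept anything ≥ 0, so the seller offers 0 and keeps 360.
Round 2 (the buyer proposes): rejecting gives the seller an expected 0.75 × 360 = 270, so the buyer offers 270, keeping 90.
Round 1 (the seller proposes): rejecting gives the buyer an expected 0.75 × 90 = 67.5, so the seller offers 67.5, keeping 292.5.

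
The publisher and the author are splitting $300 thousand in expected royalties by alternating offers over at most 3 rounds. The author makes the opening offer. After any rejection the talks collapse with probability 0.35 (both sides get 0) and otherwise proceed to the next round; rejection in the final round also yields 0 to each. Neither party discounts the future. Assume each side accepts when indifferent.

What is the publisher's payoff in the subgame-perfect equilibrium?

68.25

Round 3 (the author proposes): the publisher will accept anything ≥ 0, so the author offers 0 and keeps 300.
Round 2 (the publisher proposes): rejecting gives the author an expected 0.65 × 300 = 195; the publisher offers that and keeps 105.
Round 1 (the author proposes): rejecting gives the publisher an expected 0.65 × 105 = 68.25, so the author offers 68.25, keeping 231.75.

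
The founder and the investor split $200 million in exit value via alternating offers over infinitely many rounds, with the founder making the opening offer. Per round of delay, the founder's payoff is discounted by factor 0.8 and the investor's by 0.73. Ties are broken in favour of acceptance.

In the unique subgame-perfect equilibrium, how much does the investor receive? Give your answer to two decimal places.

70.19

When the founder proposes, the investor accepts any offer worth at least 0.73 times what the investor would get by proposing next round; and vice versa.
This gives x = 200 − 0.73y and y = 200 − 0.8x, where x and y are each side's share when it proposes.
Hence (1 − 0.73·0.8)x = 200(1 − 0.73), i.e. 0.416·x = 54.
x ≈ 129.8077; the investor's share is 200 − x ≈ 70.1923.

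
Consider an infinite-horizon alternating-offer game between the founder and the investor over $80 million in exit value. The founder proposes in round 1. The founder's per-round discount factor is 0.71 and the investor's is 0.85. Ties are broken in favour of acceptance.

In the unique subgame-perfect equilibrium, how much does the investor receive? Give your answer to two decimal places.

49.74

Let x be the founder's share when the founder proposes and y be the investor's share when the investor proposes.
The investor accepts iff offered ≥ 0.85·y, so x = 80 − 0.85y. Symmetrically y = 80 − 0.71x.
Substituting: x = 80 − 0.85(80 − 0.71x), giving x(1 − 0.71·0.85) = 80(1 − 0.85).
So x = 80 × 0.15 / 0.3965 ≈ 30.2648, and the investor receives 80 − x ≈ 49.7352.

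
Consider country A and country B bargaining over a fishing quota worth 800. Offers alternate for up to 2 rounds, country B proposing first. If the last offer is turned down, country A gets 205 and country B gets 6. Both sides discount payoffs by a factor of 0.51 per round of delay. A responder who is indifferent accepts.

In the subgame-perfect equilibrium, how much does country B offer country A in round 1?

Round 2 (country A proposes): country B gets 6 if talks fail, so country A offers 6 and keeps 794.
Round 1 (country B proposes): country A can get 794 next round, worth 0.51 × 794 = 404.94 now; country B offers that and keeps 395.06.

404.94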